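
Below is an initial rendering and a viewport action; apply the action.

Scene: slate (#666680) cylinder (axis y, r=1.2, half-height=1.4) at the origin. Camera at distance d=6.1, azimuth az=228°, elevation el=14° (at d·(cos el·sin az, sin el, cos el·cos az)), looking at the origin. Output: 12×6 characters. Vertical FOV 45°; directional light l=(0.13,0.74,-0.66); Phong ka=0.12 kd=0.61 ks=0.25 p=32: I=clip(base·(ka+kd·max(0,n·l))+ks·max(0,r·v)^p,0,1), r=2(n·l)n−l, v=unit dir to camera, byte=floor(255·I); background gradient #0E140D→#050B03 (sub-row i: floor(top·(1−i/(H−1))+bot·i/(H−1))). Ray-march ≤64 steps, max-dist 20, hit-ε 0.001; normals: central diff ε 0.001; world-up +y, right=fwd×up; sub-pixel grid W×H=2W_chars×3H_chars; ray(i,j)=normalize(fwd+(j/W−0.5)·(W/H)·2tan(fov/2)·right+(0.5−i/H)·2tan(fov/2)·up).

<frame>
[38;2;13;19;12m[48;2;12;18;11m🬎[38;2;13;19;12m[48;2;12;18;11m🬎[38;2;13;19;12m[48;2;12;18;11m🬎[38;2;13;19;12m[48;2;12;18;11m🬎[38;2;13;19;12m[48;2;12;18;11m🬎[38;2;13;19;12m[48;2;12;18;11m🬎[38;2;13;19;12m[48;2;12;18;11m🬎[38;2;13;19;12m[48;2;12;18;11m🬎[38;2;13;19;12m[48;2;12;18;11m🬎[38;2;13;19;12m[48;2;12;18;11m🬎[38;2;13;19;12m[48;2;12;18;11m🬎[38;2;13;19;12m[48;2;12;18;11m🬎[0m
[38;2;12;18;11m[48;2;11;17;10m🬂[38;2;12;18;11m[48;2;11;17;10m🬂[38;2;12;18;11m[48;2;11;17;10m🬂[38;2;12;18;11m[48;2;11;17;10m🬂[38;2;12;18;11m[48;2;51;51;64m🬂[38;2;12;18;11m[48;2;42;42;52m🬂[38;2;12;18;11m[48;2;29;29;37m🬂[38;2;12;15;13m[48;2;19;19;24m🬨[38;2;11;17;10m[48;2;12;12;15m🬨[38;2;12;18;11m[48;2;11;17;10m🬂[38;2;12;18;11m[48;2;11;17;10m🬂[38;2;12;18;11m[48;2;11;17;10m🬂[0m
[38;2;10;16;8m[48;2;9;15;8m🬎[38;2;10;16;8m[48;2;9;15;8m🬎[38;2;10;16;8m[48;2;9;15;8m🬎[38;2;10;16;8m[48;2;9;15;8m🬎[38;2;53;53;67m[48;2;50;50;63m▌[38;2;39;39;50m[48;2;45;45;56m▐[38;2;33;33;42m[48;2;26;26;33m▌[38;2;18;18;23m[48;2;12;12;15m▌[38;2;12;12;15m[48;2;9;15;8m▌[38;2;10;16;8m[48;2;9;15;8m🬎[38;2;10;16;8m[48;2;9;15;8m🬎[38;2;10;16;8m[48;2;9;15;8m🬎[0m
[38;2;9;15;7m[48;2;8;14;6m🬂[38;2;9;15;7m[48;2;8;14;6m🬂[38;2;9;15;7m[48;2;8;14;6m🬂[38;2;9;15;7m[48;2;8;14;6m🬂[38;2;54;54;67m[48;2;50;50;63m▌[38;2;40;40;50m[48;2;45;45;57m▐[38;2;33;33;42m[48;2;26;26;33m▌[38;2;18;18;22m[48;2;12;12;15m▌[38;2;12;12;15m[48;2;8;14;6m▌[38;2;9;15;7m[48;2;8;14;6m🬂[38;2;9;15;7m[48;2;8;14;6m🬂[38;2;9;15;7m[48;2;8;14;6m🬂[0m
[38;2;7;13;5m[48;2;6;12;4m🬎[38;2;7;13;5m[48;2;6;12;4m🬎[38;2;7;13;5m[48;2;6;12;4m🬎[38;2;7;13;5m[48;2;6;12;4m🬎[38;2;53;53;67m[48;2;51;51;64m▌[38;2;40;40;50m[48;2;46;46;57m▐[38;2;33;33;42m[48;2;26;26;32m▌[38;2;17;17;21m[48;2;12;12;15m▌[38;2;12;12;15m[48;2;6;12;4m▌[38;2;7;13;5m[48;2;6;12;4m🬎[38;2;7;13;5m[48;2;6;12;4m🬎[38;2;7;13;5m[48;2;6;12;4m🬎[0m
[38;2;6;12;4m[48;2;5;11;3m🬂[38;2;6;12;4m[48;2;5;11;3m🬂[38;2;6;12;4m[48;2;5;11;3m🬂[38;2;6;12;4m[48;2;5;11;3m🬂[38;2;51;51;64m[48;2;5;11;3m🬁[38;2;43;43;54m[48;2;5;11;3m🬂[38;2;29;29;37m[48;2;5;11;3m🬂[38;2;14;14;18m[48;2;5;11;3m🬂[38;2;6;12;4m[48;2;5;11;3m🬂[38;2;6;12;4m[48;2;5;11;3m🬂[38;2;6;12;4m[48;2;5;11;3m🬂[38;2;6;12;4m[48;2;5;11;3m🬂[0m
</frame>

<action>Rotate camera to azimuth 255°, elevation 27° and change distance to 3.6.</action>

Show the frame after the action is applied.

<frame>
[38;2;13;19;12m[48;2;12;18;11m🬎[38;2;51;51;65m[48;2;13;19;12m▐[38;2;58;58;73m[48;2;40;40;50m🬂[38;2;58;58;73m[48;2;32;32;40m🬂[38;2;58;58;73m[48;2;25;25;32m🬂[38;2;58;58;73m[48;2;19;19;24m🬂[38;2;58;58;73m[48;2;13;13;16m🬂[38;2;58;58;73m[48;2;12;12;15m🬂[38;2;58;58;73m[48;2;12;12;15m🬂[38;2;58;58;73m[48;2;12;12;15m🬂[38;2;58;58;73m[48;2;12;12;15m🬂[38;2;13;19;12m[48;2;12;18;11m🬎[0m
[38;2;12;18;11m[48;2;11;17;10m🬂[38;2;12;18;11m[48;2;11;17;10m🬂[38;2;39;39;49m[48;2;45;45;56m▐[38;2;31;31;39m[48;2;35;35;44m▐[38;2;24;24;30m[48;2;27;27;35m▐[38;2;18;18;22m[48;2;21;21;26m▐[38;2;15;15;18m[48;2;12;12;15m▌[38;2;12;12;15m[48;2;12;12;15m [38;2;12;12;15m[48;2;12;12;15m [38;2;12;12;15m[48;2;12;12;15m [38;2;12;12;15m[48;2;11;17;10m▌[38;2;12;18;11m[48;2;11;17;10m🬂[0m
[38;2;10;16;8m[48;2;9;15;8m🬎[38;2;10;16;8m[48;2;9;15;8m🬎[38;2;44;44;55m[48;2;9;15;8m🬬[38;2;32;32;41m[48;2;36;36;46m▐[38;2;25;25;31m[48;2;28;28;36m▐[38;2;18;18;23m[48;2;21;21;27m▐[38;2;15;15;18m[48;2;12;12;15m▌[38;2;12;12;15m[48;2;12;12;15m [38;2;12;12;15m[48;2;12;12;15m [38;2;12;12;15m[48;2;12;12;15m [38;2;12;12;15m[48;2;9;15;8m🬄[38;2;10;16;8m[48;2;9;15;8m🬎[0m
[38;2;9;15;7m[48;2;8;14;6m🬂[38;2;9;15;7m[48;2;8;14;6m🬂[38;2;8;14;6m[48;2;44;44;56m▌[38;2;34;34;42m[48;2;39;39;49m▐[38;2;26;26;32m[48;2;29;29;37m▐[38;2;18;18;23m[48;2;22;22;27m▐[38;2;15;15;18m[48;2;12;12;15m▌[38;2;12;12;15m[48;2;12;12;15m [38;2;12;12;15m[48;2;12;12;15m [38;2;12;12;15m[48;2;12;12;15m [38;2;9;15;7m[48;2;8;14;6m🬂[38;2;9;15;7m[48;2;8;14;6m🬂[0m
[38;2;7;13;5m[48;2;6;12;4m🬎[38;2;7;13;5m[48;2;6;12;4m🬎[38;2;48;48;60m[48;2;6;12;4m🬉[38;2;35;35;45m[48;2;41;41;52m▐[38;2;26;26;33m[48;2;31;31;39m▐[38;2;18;18;23m[48;2;22;22;28m▐[38;2;15;15;18m[48;2;12;12;15m▌[38;2;12;12;15m[48;2;12;12;15m [38;2;12;12;15m[48;2;12;12;15m [38;2;12;12;15m[48;2;6;12;4m🬝[38;2;7;13;5m[48;2;6;12;4m🬎[38;2;7;13;5m[48;2;6;12;4m🬎[0m
[38;2;6;12;4m[48;2;5;11;3m🬂[38;2;6;12;4m[48;2;5;11;3m🬂[38;2;6;12;4m[48;2;5;11;3m🬂[38;2;38;38;48m[48;2;44;44;56m▐[38;2;27;27;34m[48;2;32;32;41m▐[38;2;19;19;24m[48;2;23;23;29m▐[38;2;15;15;18m[48;2;12;12;15m▌[38;2;12;12;15m[48;2;12;12;15m [38;2;12;12;15m[48;2;12;12;15m [38;2;12;12;15m[48;2;5;11;3m▌[38;2;6;12;4m[48;2;5;11;3m🬂[38;2;6;12;4m[48;2;5;11;3m🬂[0m
</frame>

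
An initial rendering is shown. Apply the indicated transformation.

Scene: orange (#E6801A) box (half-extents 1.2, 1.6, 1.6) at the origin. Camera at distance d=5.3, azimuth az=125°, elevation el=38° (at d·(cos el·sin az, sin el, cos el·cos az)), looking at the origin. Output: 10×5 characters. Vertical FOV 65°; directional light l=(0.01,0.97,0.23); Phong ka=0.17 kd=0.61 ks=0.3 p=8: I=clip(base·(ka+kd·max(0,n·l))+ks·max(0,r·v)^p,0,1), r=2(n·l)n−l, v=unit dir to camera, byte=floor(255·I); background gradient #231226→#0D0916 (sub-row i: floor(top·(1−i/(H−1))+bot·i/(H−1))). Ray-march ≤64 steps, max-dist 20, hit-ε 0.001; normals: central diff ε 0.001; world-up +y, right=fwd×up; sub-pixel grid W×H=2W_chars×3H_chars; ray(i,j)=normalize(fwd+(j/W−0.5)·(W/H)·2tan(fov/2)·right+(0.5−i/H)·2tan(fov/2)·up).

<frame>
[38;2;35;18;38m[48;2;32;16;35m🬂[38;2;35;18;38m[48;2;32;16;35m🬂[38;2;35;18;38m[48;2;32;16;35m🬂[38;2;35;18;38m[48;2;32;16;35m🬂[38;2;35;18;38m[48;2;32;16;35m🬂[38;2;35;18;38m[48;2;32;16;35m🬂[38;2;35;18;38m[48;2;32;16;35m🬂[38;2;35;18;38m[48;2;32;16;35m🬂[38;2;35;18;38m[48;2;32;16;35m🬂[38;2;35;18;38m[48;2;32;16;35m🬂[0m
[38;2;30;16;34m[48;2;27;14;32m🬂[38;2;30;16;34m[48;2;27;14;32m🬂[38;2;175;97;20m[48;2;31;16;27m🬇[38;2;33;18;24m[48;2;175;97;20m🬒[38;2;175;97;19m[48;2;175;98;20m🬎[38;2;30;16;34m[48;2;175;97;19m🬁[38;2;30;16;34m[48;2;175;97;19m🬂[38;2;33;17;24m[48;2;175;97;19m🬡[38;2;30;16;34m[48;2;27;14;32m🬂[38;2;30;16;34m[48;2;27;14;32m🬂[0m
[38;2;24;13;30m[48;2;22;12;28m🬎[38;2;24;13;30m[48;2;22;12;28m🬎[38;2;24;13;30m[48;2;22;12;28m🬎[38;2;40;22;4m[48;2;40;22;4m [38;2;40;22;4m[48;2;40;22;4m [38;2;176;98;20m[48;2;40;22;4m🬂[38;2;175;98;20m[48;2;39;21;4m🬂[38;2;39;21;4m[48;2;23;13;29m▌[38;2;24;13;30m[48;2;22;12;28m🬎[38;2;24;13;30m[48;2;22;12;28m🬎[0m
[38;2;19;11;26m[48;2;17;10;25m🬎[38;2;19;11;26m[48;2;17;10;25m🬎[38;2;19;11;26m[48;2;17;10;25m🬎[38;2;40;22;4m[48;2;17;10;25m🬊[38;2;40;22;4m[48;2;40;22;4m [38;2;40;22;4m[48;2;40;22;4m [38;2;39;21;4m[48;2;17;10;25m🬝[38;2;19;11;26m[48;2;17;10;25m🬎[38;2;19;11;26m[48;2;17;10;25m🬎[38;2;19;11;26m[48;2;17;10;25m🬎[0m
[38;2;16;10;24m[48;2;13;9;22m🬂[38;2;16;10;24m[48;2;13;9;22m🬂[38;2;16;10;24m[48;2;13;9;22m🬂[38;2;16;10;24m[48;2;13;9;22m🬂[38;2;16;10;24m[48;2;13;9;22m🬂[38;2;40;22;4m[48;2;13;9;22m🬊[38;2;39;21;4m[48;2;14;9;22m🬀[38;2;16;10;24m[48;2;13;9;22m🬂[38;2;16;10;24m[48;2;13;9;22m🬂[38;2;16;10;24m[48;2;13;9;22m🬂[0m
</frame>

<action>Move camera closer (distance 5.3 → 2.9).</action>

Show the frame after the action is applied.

<frame>
[38;2;175;97;19m[48;2;40;22;4m🬂[38;2;175;97;19m[48;2;40;22;4m🬂[38;2;175;97;19m[48;2;40;22;4m🬊[38;2;175;97;19m[48;2;40;22;4m🬎[38;2;175;97;19m[48;2;40;22;4m🬎[38;2;175;97;19m[48;2;40;22;4m🬬[38;2;175;97;19m[48;2;175;97;19m [38;2;175;97;19m[48;2;175;97;19m [38;2;175;97;19m[48;2;175;97;19m [38;2;175;97;19m[48;2;175;97;19m [0m
[38;2;40;22;4m[48;2;27;14;32m🬬[38;2;40;22;4m[48;2;40;22;4m [38;2;40;22;4m[48;2;40;22;4m [38;2;40;22;4m[48;2;40;22;4m [38;2;40;22;4m[48;2;40;22;4m [38;2;40;22;4m[48;2;40;22;4m [38;2;40;22;4m[48;2;40;22;4m [38;2;40;22;4m[48;2;40;22;4m [38;2;40;22;4m[48;2;175;97;19m🬺[38;2;175;97;19m[48;2;40;22;4m🬂[0m
[38;2;23;12;29m[48;2;40;22;4m🬺[38;2;40;22;4m[48;2;40;22;4m [38;2;40;22;4m[48;2;40;22;4m [38;2;40;22;4m[48;2;40;22;4m [38;2;40;22;4m[48;2;40;22;4m [38;2;40;22;4m[48;2;40;22;4m [38;2;40;22;4m[48;2;40;22;4m [38;2;40;22;4m[48;2;40;22;4m [38;2;40;22;4m[48;2;40;22;4m [38;2;40;22;4m[48;2;40;22;4m [0m
[38;2;19;11;26m[48;2;17;10;25m🬎[38;2;40;22;4m[48;2;18;10;25m🬁[38;2;40;22;4m[48;2;40;22;4m [38;2;40;22;4m[48;2;40;22;4m [38;2;40;22;4m[48;2;40;22;4m [38;2;40;22;4m[48;2;40;22;4m [38;2;40;22;4m[48;2;40;22;4m [38;2;40;22;4m[48;2;40;22;4m [38;2;40;22;4m[48;2;40;22;4m [38;2;40;22;4m[48;2;40;22;4m [0m
[38;2;16;10;24m[48;2;13;9;22m🬂[38;2;16;10;24m[48;2;13;9;22m🬂[38;2;40;22;4m[48;2;14;9;22m🬁[38;2;40;22;4m[48;2;13;9;22m🬬[38;2;40;22;4m[48;2;40;22;4m [38;2;40;22;4m[48;2;40;22;4m [38;2;40;22;4m[48;2;40;22;4m [38;2;40;22;4m[48;2;40;22;4m [38;2;40;22;4m[48;2;40;22;4m [38;2;40;22;4m[48;2;13;9;22m🬝[0m
</frame>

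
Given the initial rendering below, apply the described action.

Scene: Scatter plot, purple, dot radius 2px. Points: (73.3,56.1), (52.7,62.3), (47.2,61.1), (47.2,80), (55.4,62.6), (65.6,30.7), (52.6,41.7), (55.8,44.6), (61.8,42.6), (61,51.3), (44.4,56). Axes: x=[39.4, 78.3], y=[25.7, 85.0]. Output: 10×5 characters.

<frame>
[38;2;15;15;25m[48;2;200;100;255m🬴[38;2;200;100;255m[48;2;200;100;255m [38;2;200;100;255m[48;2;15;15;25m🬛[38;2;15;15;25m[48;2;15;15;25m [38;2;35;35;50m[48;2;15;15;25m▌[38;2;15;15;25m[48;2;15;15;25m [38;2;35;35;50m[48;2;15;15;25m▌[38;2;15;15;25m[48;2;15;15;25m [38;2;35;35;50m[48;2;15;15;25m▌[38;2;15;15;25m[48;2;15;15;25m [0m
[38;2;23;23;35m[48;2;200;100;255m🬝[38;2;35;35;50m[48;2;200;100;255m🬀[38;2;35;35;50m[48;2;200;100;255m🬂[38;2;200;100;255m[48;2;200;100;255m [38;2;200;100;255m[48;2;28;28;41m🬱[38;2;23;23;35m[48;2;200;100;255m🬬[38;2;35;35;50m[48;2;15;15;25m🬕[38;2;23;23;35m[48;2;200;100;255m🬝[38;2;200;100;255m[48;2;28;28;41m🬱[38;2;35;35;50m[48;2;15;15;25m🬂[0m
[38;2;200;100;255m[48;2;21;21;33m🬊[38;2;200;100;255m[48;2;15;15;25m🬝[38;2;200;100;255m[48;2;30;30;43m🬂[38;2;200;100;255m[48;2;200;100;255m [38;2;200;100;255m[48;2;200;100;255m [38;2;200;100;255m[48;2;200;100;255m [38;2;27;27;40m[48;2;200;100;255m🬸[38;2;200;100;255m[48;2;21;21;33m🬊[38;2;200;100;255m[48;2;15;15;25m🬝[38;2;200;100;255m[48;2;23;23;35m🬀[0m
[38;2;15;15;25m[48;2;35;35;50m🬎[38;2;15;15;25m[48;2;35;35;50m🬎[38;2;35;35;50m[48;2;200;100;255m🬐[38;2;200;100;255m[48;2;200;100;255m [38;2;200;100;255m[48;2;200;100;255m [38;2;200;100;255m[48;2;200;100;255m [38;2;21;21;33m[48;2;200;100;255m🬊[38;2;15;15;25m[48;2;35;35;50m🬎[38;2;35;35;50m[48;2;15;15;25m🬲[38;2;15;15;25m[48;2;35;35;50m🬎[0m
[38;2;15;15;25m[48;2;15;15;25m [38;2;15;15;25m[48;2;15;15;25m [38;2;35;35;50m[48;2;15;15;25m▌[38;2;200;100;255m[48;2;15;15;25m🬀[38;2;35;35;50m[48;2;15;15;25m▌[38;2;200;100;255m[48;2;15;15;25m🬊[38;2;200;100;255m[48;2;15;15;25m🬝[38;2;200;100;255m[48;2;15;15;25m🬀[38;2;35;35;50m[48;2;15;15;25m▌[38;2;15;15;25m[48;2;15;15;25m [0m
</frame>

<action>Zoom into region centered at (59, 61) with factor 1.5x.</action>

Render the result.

<frame>
[38;2;200;100;255m[48;2;15;15;25m🬝[38;2;200;100;255m[48;2;15;15;25m🬀[38;2;35;35;50m[48;2;15;15;25m▌[38;2;15;15;25m[48;2;15;15;25m [38;2;35;35;50m[48;2;15;15;25m▌[38;2;15;15;25m[48;2;15;15;25m [38;2;35;35;50m[48;2;15;15;25m▌[38;2;15;15;25m[48;2;15;15;25m [38;2;35;35;50m[48;2;15;15;25m▌[38;2;15;15;25m[48;2;15;15;25m [0m
[38;2;200;100;255m[48;2;28;28;41m🬱[38;2;23;23;35m[48;2;200;100;255m🬝[38;2;200;100;255m[48;2;28;28;41m🬱[38;2;200;100;255m[48;2;28;28;41m🬱[38;2;35;35;50m[48;2;15;15;25m🬕[38;2;35;35;50m[48;2;15;15;25m🬂[38;2;35;35;50m[48;2;15;15;25m🬕[38;2;35;35;50m[48;2;15;15;25m🬂[38;2;35;35;50m[48;2;15;15;25m🬕[38;2;35;35;50m[48;2;15;15;25m🬂[0m
[38;2;200;100;255m[48;2;15;15;25m🬝[38;2;200;100;255m[48;2;21;21;33m🬊[38;2;200;100;255m[48;2;15;15;25m🬝[38;2;200;100;255m[48;2;15;15;25m🬝[38;2;200;100;255m[48;2;27;27;40m🬀[38;2;23;23;35m[48;2;200;100;255m🬬[38;2;35;35;50m[48;2;15;15;25m🬛[38;2;15;15;25m[48;2;35;35;50m🬰[38;2;31;31;45m[48;2;200;100;255m🬝[38;2;15;15;25m[48;2;200;100;255m🬀[0m
[38;2;15;15;25m[48;2;35;35;50m🬎[38;2;15;15;25m[48;2;35;35;50m🬎[38;2;27;27;40m[48;2;200;100;255m🬬[38;2;15;15;25m[48;2;200;100;255m🬆[38;2;35;35;50m[48;2;200;100;255m🬀[38;2;200;100;255m[48;2;200;100;255m [38;2;27;27;40m[48;2;200;100;255m🬸[38;2;15;15;25m[48;2;35;35;50m🬎[38;2;35;35;50m[48;2;15;15;25m🬲[38;2;200;100;255m[48;2;28;28;41m🬊[0m
[38;2;15;15;25m[48;2;15;15;25m [38;2;15;15;25m[48;2;200;100;255m🬐[38;2;200;100;255m[48;2;200;100;255m [38;2;200;100;255m[48;2;15;15;25m🬬[38;2;200;100;255m[48;2;25;25;37m🬎[38;2;200;100;255m[48;2;200;100;255m [38;2;200;100;255m[48;2;15;15;25m🬛[38;2;15;15;25m[48;2;15;15;25m [38;2;35;35;50m[48;2;15;15;25m▌[38;2;15;15;25m[48;2;15;15;25m [0m
</frame>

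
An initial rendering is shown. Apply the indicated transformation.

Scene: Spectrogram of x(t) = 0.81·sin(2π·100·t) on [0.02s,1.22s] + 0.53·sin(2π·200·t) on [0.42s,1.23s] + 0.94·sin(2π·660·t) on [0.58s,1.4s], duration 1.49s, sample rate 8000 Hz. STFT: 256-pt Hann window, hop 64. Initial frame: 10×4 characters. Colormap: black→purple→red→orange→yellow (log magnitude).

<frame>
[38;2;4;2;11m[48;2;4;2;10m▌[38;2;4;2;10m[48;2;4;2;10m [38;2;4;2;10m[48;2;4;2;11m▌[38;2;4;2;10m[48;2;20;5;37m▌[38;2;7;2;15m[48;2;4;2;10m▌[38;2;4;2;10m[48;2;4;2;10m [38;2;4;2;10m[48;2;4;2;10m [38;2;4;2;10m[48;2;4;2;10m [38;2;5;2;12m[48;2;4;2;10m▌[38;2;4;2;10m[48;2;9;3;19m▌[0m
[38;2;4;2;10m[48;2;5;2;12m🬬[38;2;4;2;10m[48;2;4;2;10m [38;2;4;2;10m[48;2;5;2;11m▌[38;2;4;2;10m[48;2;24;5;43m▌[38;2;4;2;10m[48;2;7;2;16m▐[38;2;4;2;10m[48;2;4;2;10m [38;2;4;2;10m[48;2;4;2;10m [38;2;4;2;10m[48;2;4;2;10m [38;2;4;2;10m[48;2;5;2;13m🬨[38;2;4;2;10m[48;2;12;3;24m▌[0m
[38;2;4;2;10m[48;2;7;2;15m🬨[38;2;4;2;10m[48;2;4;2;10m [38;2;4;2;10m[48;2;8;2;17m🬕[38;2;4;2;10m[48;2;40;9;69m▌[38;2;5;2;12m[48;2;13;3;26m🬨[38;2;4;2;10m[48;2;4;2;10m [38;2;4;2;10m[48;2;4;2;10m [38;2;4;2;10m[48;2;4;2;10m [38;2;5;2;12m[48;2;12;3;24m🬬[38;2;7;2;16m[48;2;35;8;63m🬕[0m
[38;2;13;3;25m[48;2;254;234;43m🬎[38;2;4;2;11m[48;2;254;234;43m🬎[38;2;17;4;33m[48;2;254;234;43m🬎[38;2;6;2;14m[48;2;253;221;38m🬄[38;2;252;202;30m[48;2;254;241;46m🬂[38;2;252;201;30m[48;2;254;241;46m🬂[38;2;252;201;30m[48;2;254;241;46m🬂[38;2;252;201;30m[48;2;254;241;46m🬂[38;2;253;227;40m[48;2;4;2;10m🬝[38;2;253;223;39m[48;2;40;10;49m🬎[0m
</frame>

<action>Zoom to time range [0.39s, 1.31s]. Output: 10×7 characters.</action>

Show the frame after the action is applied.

<frame>
[38;2;4;2;11m[48;2;4;2;10m▌[38;2;4;2;10m[48;2;17;4;32m▌[38;2;4;2;10m[48;2;21;5;39m▐[38;2;4;2;10m[48;2;4;2;10m [38;2;4;2;10m[48;2;4;2;10m [38;2;4;2;10m[48;2;4;2;10m [38;2;4;2;10m[48;2;4;2;10m [38;2;4;2;10m[48;2;4;2;10m [38;2;4;2;10m[48;2;4;2;10m [38;2;4;2;10m[48;2;5;2;11m▐[0m
[38;2;5;2;11m[48;2;4;2;10m▌[38;2;4;2;10m[48;2;18;4;33m▌[38;2;4;2;10m[48;2;22;5;41m▐[38;2;4;2;10m[48;2;4;2;10m [38;2;4;2;10m[48;2;4;2;10m [38;2;4;2;10m[48;2;4;2;10m [38;2;4;2;10m[48;2;4;2;10m [38;2;4;2;10m[48;2;4;2;10m [38;2;4;2;10m[48;2;4;2;10m [38;2;5;2;12m[48;2;4;2;10m▌[0m
[38;2;5;2;12m[48;2;4;2;10m▌[38;2;4;2;10m[48;2;20;5;36m▌[38;2;4;2;10m[48;2;25;6;45m▐[38;2;4;2;10m[48;2;4;2;10m [38;2;4;2;10m[48;2;4;2;10m [38;2;4;2;10m[48;2;4;2;10m [38;2;4;2;10m[48;2;4;2;10m [38;2;4;2;10m[48;2;4;2;10m [38;2;4;2;10m[48;2;4;2;10m [38;2;4;2;10m[48;2;5;2;12m▐[0m
[38;2;4;2;10m[48;2;5;2;12m▐[38;2;4;2;10m[48;2;24;5;43m▌[38;2;4;2;10m[48;2;29;6;53m▐[38;2;4;2;10m[48;2;4;2;10m [38;2;4;2;10m[48;2;4;2;10m [38;2;4;2;10m[48;2;4;2;10m [38;2;4;2;10m[48;2;4;2;10m [38;2;4;2;10m[48;2;4;2;10m [38;2;4;2;10m[48;2;4;2;10m [38;2;4;2;10m[48;2;5;2;13m▐[0m
[38;2;4;2;10m[48;2;7;2;15m▐[38;2;4;2;10m[48;2;32;7;58m▌[38;2;4;2;10m[48;2;40;9;71m▐[38;2;4;2;10m[48;2;4;2;10m [38;2;4;2;10m[48;2;4;2;10m [38;2;4;2;10m[48;2;4;2;10m [38;2;4;2;10m[48;2;4;2;10m [38;2;4;2;10m[48;2;4;2;10m [38;2;4;2;10m[48;2;4;2;10m [38;2;4;2;10m[48;2;8;2;16m▐[0m
[38;2;5;2;12m[48;2;16;4;31m🬨[38;2;15;4;28m[48;2;173;58;70m🬕[38;2;64;16;49m[48;2;254;249;49m🬎[38;2;7;2;15m[48;2;254;249;49m🬎[38;2;7;2;15m[48;2;254;249;49m🬎[38;2;7;2;15m[48;2;254;249;49m🬎[38;2;7;2;15m[48;2;254;249;49m🬎[38;2;7;2;15m[48;2;254;249;49m🬎[38;2;7;2;15m[48;2;254;249;49m🬎[38;2;10;3;21m[48;2;254;249;49m🬎[0m
[38;2;21;5;39m[48;2;252;204;31m🬂[38;2;77;20;48m[48;2;252;204;31m🬂[38;2;96;25;53m[48;2;252;205;31m🬂[38;2;14;4;26m[48;2;252;204;31m🬂[38;2;14;4;26m[48;2;252;204;31m🬂[38;2;14;4;26m[48;2;252;204;31m🬂[38;2;14;4;26m[48;2;252;204;31m🬂[38;2;14;4;26m[48;2;252;204;31m🬂[38;2;14;4;27m[48;2;252;204;31m🬂[38;2;16;4;30m[48;2;252;206;31m🬨[0m
</frame>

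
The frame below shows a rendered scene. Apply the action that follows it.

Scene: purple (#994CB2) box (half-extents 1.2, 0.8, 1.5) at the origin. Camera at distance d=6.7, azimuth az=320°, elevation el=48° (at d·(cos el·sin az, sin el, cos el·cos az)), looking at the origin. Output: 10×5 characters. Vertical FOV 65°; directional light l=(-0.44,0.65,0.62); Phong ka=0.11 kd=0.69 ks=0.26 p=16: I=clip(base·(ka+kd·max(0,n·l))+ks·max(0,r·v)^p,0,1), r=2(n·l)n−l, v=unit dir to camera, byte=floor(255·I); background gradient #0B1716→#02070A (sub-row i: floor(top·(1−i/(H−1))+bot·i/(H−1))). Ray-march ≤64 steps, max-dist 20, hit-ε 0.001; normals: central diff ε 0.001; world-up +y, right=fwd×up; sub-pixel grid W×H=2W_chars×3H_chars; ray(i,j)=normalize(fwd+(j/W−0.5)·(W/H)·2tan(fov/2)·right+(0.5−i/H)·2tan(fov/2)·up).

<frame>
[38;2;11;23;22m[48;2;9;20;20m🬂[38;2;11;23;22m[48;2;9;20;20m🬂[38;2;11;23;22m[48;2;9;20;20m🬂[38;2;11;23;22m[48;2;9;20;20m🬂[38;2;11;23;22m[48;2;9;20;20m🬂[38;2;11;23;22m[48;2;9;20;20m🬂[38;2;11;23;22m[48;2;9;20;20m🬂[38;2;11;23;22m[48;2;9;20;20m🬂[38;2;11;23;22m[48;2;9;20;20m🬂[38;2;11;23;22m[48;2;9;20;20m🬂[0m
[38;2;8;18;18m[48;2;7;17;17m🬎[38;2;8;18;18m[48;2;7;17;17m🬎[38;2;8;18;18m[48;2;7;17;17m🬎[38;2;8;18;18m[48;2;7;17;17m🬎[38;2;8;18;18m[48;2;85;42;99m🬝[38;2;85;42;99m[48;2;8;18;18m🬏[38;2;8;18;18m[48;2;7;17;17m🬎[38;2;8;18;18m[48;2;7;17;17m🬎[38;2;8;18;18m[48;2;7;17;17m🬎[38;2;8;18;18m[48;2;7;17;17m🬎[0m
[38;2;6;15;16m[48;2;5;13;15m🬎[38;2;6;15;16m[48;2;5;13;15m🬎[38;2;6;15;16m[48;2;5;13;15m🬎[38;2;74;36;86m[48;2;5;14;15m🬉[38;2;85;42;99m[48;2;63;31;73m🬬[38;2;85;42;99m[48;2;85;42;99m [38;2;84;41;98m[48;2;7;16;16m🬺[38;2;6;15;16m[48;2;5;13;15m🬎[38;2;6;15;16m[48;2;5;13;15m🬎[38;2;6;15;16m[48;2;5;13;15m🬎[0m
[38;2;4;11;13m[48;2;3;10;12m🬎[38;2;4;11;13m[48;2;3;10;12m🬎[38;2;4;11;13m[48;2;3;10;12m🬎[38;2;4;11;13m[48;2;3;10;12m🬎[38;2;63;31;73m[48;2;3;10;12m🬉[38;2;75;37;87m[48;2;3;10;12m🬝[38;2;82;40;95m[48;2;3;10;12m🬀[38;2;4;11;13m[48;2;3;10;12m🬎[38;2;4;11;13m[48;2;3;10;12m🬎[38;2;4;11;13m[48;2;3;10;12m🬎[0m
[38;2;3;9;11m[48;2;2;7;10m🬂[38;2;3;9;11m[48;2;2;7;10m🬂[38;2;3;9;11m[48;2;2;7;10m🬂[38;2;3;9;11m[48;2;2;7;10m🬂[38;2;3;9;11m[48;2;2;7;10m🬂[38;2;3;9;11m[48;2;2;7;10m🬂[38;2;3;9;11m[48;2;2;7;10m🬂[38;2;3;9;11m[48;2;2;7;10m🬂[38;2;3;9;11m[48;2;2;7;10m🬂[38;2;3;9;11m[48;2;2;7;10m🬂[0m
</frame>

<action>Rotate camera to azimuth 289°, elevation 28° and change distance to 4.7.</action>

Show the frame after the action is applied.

<frame>
[38;2;11;23;22m[48;2;9;20;20m🬂[38;2;11;23;22m[48;2;9;20;20m🬂[38;2;11;23;22m[48;2;9;20;20m🬂[38;2;11;23;22m[48;2;9;20;20m🬂[38;2;11;23;22m[48;2;9;20;20m🬂[38;2;11;23;22m[48;2;9;20;20m🬂[38;2;11;23;22m[48;2;9;20;20m🬂[38;2;11;23;22m[48;2;9;20;20m🬂[38;2;11;23;22m[48;2;9;20;20m🬂[38;2;11;23;22m[48;2;9;20;20m🬂[0m
[38;2;8;18;18m[48;2;7;17;17m🬎[38;2;8;18;18m[48;2;7;17;17m🬎[38;2;8;18;18m[48;2;7;17;17m🬎[38;2;8;18;18m[48;2;85;42;99m🬝[38;2;8;18;18m[48;2;85;42;99m🬎[38;2;8;18;18m[48;2;85;42;99m🬎[38;2;8;18;18m[48;2;85;42;99m🬎[38;2;8;18;18m[48;2;7;17;17m🬎[38;2;8;18;18m[48;2;7;17;17m🬎[38;2;8;18;18m[48;2;7;17;17m🬎[0m
[38;2;6;15;16m[48;2;5;13;15m🬎[38;2;6;15;16m[48;2;5;13;15m🬎[38;2;70;34;81m[48;2;6;14;15m▐[38;2;85;42;99m[48;2;63;31;73m🬂[38;2;85;42;99m[48;2;63;31;73m🬂[38;2;85;42;99m[48;2;63;31;73m🬎[38;2;85;42;99m[48;2;63;31;73m🬎[38;2;77;38;90m[48;2;6;14;15m▌[38;2;6;15;16m[48;2;5;13;15m🬎[38;2;6;15;16m[48;2;5;13;15m🬎[0m
[38;2;4;11;13m[48;2;3;10;12m🬎[38;2;4;11;13m[48;2;3;10;12m🬎[38;2;63;31;73m[48;2;3;10;12m🬁[38;2;63;31;73m[48;2;3;10;12m🬎[38;2;63;31;73m[48;2;3;10;12m🬬[38;2;63;31;73m[48;2;63;31;73m [38;2;63;31;73m[48;2;63;31;73m [38;2;4;11;13m[48;2;3;10;12m🬎[38;2;4;11;13m[48;2;3;10;12m🬎[38;2;4;11;13m[48;2;3;10;12m🬎[0m
[38;2;3;9;11m[48;2;2;7;10m🬂[38;2;3;9;11m[48;2;2;7;10m🬂[38;2;3;9;11m[48;2;2;7;10m🬂[38;2;3;9;11m[48;2;2;7;10m🬂[38;2;3;9;11m[48;2;2;7;10m🬂[38;2;3;9;11m[48;2;2;7;10m🬂[38;2;63;31;73m[48;2;2;7;10m🬁[38;2;3;9;11m[48;2;2;7;10m🬂[38;2;3;9;11m[48;2;2;7;10m🬂[38;2;3;9;11m[48;2;2;7;10m🬂[0m
</frame>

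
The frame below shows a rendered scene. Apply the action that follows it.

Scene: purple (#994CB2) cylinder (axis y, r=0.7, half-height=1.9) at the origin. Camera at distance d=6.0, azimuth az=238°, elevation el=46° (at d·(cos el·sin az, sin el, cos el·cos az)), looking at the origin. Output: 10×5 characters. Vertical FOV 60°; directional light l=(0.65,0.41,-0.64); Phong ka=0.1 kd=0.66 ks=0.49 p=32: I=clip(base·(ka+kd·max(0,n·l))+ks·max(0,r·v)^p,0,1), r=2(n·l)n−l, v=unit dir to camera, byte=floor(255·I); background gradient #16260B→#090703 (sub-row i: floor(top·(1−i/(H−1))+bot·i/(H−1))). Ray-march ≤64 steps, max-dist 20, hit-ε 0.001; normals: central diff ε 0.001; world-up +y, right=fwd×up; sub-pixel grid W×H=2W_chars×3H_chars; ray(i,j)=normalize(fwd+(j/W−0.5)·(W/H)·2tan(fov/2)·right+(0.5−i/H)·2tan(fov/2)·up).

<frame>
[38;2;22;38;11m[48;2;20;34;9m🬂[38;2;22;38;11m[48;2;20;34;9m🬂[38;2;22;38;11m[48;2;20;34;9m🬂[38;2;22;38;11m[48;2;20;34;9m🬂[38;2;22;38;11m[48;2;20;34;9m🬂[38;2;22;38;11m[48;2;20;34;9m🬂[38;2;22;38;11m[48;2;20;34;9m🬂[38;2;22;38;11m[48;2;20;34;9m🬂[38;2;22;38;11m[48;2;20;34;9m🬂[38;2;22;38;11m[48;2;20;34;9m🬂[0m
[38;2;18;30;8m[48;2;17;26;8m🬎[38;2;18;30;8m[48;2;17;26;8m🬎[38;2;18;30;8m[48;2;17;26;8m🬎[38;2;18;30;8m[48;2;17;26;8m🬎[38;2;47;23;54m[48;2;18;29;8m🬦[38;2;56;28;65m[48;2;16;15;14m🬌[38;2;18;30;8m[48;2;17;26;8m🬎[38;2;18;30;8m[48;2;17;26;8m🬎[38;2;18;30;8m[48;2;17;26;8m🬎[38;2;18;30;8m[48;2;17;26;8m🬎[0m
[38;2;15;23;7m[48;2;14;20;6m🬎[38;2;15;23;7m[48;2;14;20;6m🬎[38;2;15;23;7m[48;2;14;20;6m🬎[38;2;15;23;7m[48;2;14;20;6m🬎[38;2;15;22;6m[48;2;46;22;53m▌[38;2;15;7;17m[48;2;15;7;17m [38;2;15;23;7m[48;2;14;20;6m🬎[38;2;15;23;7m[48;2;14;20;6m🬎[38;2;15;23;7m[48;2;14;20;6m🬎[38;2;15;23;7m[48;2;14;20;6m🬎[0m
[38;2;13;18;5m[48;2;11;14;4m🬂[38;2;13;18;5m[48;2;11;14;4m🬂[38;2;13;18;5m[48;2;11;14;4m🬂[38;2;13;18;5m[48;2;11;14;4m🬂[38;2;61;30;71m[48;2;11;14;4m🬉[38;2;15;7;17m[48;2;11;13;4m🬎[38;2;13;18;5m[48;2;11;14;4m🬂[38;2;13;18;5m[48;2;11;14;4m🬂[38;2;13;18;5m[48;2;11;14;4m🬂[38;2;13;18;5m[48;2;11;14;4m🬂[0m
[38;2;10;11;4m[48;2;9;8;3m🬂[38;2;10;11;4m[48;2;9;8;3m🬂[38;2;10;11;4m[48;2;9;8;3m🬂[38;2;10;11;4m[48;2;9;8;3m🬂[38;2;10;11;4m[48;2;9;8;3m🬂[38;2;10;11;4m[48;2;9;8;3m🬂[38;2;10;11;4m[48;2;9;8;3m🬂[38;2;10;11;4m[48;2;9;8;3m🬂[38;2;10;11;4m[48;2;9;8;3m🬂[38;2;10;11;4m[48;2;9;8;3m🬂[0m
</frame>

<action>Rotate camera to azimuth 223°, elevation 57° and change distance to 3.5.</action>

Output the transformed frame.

<frame>
[38;2;22;38;11m[48;2;20;34;9m🬂[38;2;22;38;11m[48;2;20;34;9m🬂[38;2;22;38;11m[48;2;20;34;9m🬂[38;2;56;28;65m[48;2;56;28;65m [38;2;56;28;65m[48;2;56;28;65m [38;2;56;28;65m[48;2;56;28;65m [38;2;56;28;65m[48;2;56;28;65m [38;2;56;28;65m[48;2;21;35;10m▌[38;2;22;38;11m[48;2;20;34;9m🬂[38;2;22;38;11m[48;2;20;34;9m🬂[0m
[38;2;18;30;8m[48;2;17;26;8m🬎[38;2;18;30;8m[48;2;17;26;8m🬎[38;2;18;30;8m[48;2;17;26;8m🬎[38;2;71;35;83m[48;2;17;27;8m🬨[38;2;53;26;62m[48;2;34;16;39m🬕[38;2;56;28;65m[48;2;16;7;18m🬂[38;2;56;28;65m[48;2;15;7;17m🬂[38;2;15;7;17m[48;2;17;28;8m🬀[38;2;18;30;8m[48;2;17;26;8m🬎[38;2;18;30;8m[48;2;17;26;8m🬎[0m
[38;2;15;23;7m[48;2;14;20;6m🬎[38;2;15;23;7m[48;2;14;20;6m🬎[38;2;15;23;7m[48;2;14;20;6m🬎[38;2;84;42;98m[48;2;14;21;6m🬁[38;2;39;19;45m[48;2;62;31;73m▐[38;2;17;8;20m[48;2;15;7;17m▌[38;2;15;7;17m[48;2;14;21;6m🬕[38;2;15;23;7m[48;2;14;20;6m🬎[38;2;15;23;7m[48;2;14;20;6m🬎[38;2;15;23;7m[48;2;14;20;6m🬎[0m
[38;2;13;18;5m[48;2;11;14;4m🬂[38;2;13;18;5m[48;2;11;14;4m🬂[38;2;13;18;5m[48;2;11;14;4m🬂[38;2;13;18;5m[48;2;11;14;4m🬂[38;2;58;28;67m[48;2;11;14;4m🬨[38;2;17;8;20m[48;2;15;7;17m▌[38;2;15;7;17m[48;2;11;14;4m🬀[38;2;13;18;5m[48;2;11;14;4m🬂[38;2;13;18;5m[48;2;11;14;4m🬂[38;2;13;18;5m[48;2;11;14;4m🬂[0m
[38;2;10;11;4m[48;2;9;8;3m🬂[38;2;10;11;4m[48;2;9;8;3m🬂[38;2;10;11;4m[48;2;9;8;3m🬂[38;2;10;11;4m[48;2;9;8;3m🬂[38;2;10;11;4m[48;2;9;8;3m🬂[38;2;10;11;4m[48;2;9;8;3m🬂[38;2;10;11;4m[48;2;9;8;3m🬂[38;2;10;11;4m[48;2;9;8;3m🬂[38;2;10;11;4m[48;2;9;8;3m🬂[38;2;10;11;4m[48;2;9;8;3m🬂[0m
</frame>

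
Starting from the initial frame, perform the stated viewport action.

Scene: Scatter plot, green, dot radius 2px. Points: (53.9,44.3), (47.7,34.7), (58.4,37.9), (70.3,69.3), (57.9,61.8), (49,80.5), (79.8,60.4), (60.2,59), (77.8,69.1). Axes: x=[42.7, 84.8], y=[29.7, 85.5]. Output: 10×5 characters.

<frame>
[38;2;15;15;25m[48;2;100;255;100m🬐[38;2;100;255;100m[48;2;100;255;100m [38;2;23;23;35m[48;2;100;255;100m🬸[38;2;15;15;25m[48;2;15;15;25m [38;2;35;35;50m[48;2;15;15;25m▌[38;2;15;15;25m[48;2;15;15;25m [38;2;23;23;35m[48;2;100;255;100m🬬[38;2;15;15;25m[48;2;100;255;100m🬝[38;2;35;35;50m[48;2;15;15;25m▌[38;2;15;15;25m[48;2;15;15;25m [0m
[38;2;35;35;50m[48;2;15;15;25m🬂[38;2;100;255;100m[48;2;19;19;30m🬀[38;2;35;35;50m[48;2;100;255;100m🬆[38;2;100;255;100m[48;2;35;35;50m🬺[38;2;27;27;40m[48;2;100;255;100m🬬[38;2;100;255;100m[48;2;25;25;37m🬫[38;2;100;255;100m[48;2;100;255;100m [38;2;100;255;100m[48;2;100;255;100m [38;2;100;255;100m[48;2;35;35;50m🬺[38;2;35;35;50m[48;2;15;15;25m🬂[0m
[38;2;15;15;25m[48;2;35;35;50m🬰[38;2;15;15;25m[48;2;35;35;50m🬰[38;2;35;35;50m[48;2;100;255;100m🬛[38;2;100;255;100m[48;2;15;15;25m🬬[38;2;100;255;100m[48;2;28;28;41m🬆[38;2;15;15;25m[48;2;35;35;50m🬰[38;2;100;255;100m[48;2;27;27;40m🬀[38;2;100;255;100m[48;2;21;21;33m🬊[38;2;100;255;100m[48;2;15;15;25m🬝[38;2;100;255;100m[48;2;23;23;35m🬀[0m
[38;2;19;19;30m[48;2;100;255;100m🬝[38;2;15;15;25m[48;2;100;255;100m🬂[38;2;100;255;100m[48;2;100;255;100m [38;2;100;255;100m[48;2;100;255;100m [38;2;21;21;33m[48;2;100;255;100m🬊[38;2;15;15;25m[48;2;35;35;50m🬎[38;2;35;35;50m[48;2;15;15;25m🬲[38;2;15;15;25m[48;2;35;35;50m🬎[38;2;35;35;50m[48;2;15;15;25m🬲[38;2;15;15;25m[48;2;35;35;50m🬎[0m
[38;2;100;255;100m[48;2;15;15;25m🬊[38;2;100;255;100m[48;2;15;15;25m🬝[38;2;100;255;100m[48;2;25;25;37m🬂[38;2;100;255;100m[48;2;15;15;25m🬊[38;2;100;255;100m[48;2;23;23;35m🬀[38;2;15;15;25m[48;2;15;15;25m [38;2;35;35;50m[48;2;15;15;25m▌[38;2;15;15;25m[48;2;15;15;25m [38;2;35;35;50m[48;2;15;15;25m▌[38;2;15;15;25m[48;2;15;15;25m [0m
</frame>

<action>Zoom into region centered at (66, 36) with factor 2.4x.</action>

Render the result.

<frame>
[38;2;15;15;25m[48;2;15;15;25m [38;2;15;15;25m[48;2;15;15;25m [38;2;35;35;50m[48;2;15;15;25m▌[38;2;15;15;25m[48;2;15;15;25m [38;2;35;35;50m[48;2;15;15;25m▌[38;2;15;15;25m[48;2;15;15;25m [38;2;35;35;50m[48;2;15;15;25m▌[38;2;15;15;25m[48;2;15;15;25m [38;2;35;35;50m[48;2;15;15;25m▌[38;2;15;15;25m[48;2;15;15;25m [0m
[38;2;35;35;50m[48;2;100;255;100m🬀[38;2;100;255;100m[48;2;28;28;41m🬱[38;2;35;35;50m[48;2;15;15;25m🬕[38;2;35;35;50m[48;2;15;15;25m🬂[38;2;35;35;50m[48;2;15;15;25m🬕[38;2;35;35;50m[48;2;15;15;25m🬂[38;2;35;35;50m[48;2;15;15;25m🬕[38;2;35;35;50m[48;2;15;15;25m🬂[38;2;35;35;50m[48;2;15;15;25m🬕[38;2;35;35;50m[48;2;15;15;25m🬂[0m
[38;2;100;255;100m[48;2;21;21;33m🬊[38;2;100;255;100m[48;2;23;23;35m🬀[38;2;35;35;50m[48;2;15;15;25m🬛[38;2;15;15;25m[48;2;35;35;50m🬰[38;2;35;35;50m[48;2;15;15;25m🬛[38;2;15;15;25m[48;2;35;35;50m🬰[38;2;35;35;50m[48;2;15;15;25m🬛[38;2;15;15;25m[48;2;35;35;50m🬰[38;2;35;35;50m[48;2;15;15;25m🬛[38;2;15;15;25m[48;2;35;35;50m🬰[0m
[38;2;15;15;25m[48;2;35;35;50m🬎[38;2;15;15;25m[48;2;35;35;50m🬎[38;2;35;35;50m[48;2;15;15;25m🬲[38;2;15;15;25m[48;2;35;35;50m🬎[38;2;35;35;50m[48;2;15;15;25m🬲[38;2;15;15;25m[48;2;35;35;50m🬎[38;2;35;35;50m[48;2;15;15;25m🬲[38;2;15;15;25m[48;2;35;35;50m🬎[38;2;35;35;50m[48;2;15;15;25m🬲[38;2;15;15;25m[48;2;35;35;50m🬎[0m
[38;2;15;15;25m[48;2;15;15;25m [38;2;15;15;25m[48;2;15;15;25m [38;2;35;35;50m[48;2;15;15;25m▌[38;2;15;15;25m[48;2;15;15;25m [38;2;35;35;50m[48;2;15;15;25m▌[38;2;15;15;25m[48;2;15;15;25m [38;2;35;35;50m[48;2;15;15;25m▌[38;2;15;15;25m[48;2;15;15;25m [38;2;35;35;50m[48;2;15;15;25m▌[38;2;15;15;25m[48;2;15;15;25m [0m
</frame>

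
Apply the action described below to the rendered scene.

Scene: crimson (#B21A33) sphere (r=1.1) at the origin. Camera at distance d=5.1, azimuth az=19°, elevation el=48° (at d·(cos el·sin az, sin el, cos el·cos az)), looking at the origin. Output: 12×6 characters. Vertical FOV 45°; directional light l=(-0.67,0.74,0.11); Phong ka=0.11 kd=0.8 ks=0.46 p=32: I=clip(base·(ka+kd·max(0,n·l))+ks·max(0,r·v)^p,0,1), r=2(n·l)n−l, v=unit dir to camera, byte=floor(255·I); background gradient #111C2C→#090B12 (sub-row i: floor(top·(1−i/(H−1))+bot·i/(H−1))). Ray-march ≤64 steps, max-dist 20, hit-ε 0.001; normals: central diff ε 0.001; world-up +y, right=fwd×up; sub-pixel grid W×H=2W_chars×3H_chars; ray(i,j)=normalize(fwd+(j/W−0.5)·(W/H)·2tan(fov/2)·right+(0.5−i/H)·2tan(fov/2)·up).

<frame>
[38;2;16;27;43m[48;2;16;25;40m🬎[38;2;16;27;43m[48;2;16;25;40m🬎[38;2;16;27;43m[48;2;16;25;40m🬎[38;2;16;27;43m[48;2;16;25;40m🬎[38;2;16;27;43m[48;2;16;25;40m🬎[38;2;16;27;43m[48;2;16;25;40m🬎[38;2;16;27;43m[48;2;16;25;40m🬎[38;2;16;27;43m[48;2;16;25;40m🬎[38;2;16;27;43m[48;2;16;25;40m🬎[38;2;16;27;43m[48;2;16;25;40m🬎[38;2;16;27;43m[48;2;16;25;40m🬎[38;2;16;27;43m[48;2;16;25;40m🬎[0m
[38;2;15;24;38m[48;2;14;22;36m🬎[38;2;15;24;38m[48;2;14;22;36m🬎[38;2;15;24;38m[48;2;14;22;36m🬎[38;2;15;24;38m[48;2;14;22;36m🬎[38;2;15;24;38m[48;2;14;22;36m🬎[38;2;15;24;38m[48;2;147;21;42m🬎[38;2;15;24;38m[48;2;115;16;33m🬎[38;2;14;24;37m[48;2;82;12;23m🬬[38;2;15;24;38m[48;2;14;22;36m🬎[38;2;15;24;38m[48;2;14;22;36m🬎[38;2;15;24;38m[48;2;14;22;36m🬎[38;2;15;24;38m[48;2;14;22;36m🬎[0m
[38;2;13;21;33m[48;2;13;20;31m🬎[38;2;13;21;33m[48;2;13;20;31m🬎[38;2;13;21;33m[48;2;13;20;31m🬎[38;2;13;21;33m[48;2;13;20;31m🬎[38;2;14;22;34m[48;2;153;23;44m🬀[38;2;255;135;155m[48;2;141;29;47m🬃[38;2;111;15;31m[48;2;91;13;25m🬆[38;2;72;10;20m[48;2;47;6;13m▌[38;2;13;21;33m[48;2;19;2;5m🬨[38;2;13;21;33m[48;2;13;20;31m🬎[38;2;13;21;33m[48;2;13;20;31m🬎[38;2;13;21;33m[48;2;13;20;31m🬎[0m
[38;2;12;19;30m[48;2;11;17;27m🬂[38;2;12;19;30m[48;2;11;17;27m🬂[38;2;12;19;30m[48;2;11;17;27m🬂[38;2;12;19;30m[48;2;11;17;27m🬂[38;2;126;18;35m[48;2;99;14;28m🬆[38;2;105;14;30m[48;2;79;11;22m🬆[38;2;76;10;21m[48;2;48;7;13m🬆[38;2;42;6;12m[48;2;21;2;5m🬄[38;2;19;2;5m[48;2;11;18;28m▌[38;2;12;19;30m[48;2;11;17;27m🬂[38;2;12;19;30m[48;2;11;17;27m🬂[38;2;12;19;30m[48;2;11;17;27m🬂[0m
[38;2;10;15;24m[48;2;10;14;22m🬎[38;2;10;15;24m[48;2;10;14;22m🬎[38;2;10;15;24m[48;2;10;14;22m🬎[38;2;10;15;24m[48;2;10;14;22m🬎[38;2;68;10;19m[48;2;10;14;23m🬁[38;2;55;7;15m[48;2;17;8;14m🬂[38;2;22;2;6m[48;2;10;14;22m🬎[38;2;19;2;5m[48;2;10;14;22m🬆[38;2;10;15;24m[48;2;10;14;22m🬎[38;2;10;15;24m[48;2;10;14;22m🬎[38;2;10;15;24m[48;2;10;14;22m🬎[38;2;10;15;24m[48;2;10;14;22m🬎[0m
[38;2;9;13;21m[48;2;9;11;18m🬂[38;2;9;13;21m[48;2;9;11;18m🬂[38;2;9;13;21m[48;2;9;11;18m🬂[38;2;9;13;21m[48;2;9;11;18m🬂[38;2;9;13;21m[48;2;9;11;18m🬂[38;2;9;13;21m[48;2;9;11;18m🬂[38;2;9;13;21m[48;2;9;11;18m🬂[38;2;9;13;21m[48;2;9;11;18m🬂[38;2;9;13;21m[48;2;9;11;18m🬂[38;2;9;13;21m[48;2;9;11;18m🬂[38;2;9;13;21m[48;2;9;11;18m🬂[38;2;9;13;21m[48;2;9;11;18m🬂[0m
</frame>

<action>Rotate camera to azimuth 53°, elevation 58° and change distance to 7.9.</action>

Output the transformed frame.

<frame>
[38;2;16;27;43m[48;2;16;25;40m🬎[38;2;16;27;43m[48;2;16;25;40m🬎[38;2;16;27;43m[48;2;16;25;40m🬎[38;2;16;27;43m[48;2;16;25;40m🬎[38;2;16;27;43m[48;2;16;25;40m🬎[38;2;16;27;43m[48;2;16;25;40m🬎[38;2;16;27;43m[48;2;16;25;40m🬎[38;2;16;27;43m[48;2;16;25;40m🬎[38;2;16;27;43m[48;2;16;25;40m🬎[38;2;16;27;43m[48;2;16;25;40m🬎[38;2;16;27;43m[48;2;16;25;40m🬎[38;2;16;27;43m[48;2;16;25;40m🬎[0m
[38;2;15;24;38m[48;2;14;22;36m🬎[38;2;15;24;38m[48;2;14;22;36m🬎[38;2;15;24;38m[48;2;14;22;36m🬎[38;2;15;24;38m[48;2;14;22;36m🬎[38;2;15;24;38m[48;2;14;22;36m🬎[38;2;15;24;38m[48;2;14;22;36m🬎[38;2;15;24;38m[48;2;14;22;36m🬎[38;2;15;24;38m[48;2;14;22;36m🬎[38;2;15;24;38m[48;2;14;22;36m🬎[38;2;15;24;38m[48;2;14;22;36m🬎[38;2;15;24;38m[48;2;14;22;36m🬎[38;2;15;24;38m[48;2;14;22;36m🬎[0m
[38;2;13;21;33m[48;2;13;20;31m🬎[38;2;13;21;33m[48;2;13;20;31m🬎[38;2;13;21;33m[48;2;13;20;31m🬎[38;2;13;21;33m[48;2;13;20;31m🬎[38;2;13;21;33m[48;2;13;20;31m🬎[38;2;14;22;34m[48;2;148;28;48m🬂[38;2;112;16;32m[48;2;14;22;34m🬺[38;2;61;8;17m[48;2;13;21;33m🬓[38;2;13;21;33m[48;2;13;20;31m🬎[38;2;13;21;33m[48;2;13;20;31m🬎[38;2;13;21;33m[48;2;13;20;31m🬎[38;2;13;21;33m[48;2;13;20;31m🬎[0m
[38;2;12;19;30m[48;2;11;17;27m🬂[38;2;12;19;30m[48;2;11;17;27m🬂[38;2;12;19;30m[48;2;11;17;27m🬂[38;2;12;19;30m[48;2;11;17;27m🬂[38;2;103;15;29m[48;2;11;17;28m🬁[38;2;87;12;24m[48;2;31;4;8m🬆[38;2;62;8;17m[48;2;24;2;6m🬂[38;2;19;2;5m[48;2;11;17;27m🬕[38;2;12;19;30m[48;2;11;17;27m🬂[38;2;12;19;30m[48;2;11;17;27m🬂[38;2;12;19;30m[48;2;11;17;27m🬂[38;2;12;19;30m[48;2;11;17;27m🬂[0m
[38;2;10;15;24m[48;2;10;14;22m🬎[38;2;10;15;24m[48;2;10;14;22m🬎[38;2;10;15;24m[48;2;10;14;22m🬎[38;2;10;15;24m[48;2;10;14;22m🬎[38;2;10;15;24m[48;2;10;14;22m🬎[38;2;10;15;24m[48;2;10;14;22m🬎[38;2;19;2;5m[48;2;10;14;23m🬀[38;2;10;15;24m[48;2;10;14;22m🬎[38;2;10;15;24m[48;2;10;14;22m🬎[38;2;10;15;24m[48;2;10;14;22m🬎[38;2;10;15;24m[48;2;10;14;22m🬎[38;2;10;15;24m[48;2;10;14;22m🬎[0m
[38;2;9;13;21m[48;2;9;11;18m🬂[38;2;9;13;21m[48;2;9;11;18m🬂[38;2;9;13;21m[48;2;9;11;18m🬂[38;2;9;13;21m[48;2;9;11;18m🬂[38;2;9;13;21m[48;2;9;11;18m🬂[38;2;9;13;21m[48;2;9;11;18m🬂[38;2;9;13;21m[48;2;9;11;18m🬂[38;2;9;13;21m[48;2;9;11;18m🬂[38;2;9;13;21m[48;2;9;11;18m🬂[38;2;9;13;21m[48;2;9;11;18m🬂[38;2;9;13;21m[48;2;9;11;18m🬂[38;2;9;13;21m[48;2;9;11;18m🬂[0m
</frame>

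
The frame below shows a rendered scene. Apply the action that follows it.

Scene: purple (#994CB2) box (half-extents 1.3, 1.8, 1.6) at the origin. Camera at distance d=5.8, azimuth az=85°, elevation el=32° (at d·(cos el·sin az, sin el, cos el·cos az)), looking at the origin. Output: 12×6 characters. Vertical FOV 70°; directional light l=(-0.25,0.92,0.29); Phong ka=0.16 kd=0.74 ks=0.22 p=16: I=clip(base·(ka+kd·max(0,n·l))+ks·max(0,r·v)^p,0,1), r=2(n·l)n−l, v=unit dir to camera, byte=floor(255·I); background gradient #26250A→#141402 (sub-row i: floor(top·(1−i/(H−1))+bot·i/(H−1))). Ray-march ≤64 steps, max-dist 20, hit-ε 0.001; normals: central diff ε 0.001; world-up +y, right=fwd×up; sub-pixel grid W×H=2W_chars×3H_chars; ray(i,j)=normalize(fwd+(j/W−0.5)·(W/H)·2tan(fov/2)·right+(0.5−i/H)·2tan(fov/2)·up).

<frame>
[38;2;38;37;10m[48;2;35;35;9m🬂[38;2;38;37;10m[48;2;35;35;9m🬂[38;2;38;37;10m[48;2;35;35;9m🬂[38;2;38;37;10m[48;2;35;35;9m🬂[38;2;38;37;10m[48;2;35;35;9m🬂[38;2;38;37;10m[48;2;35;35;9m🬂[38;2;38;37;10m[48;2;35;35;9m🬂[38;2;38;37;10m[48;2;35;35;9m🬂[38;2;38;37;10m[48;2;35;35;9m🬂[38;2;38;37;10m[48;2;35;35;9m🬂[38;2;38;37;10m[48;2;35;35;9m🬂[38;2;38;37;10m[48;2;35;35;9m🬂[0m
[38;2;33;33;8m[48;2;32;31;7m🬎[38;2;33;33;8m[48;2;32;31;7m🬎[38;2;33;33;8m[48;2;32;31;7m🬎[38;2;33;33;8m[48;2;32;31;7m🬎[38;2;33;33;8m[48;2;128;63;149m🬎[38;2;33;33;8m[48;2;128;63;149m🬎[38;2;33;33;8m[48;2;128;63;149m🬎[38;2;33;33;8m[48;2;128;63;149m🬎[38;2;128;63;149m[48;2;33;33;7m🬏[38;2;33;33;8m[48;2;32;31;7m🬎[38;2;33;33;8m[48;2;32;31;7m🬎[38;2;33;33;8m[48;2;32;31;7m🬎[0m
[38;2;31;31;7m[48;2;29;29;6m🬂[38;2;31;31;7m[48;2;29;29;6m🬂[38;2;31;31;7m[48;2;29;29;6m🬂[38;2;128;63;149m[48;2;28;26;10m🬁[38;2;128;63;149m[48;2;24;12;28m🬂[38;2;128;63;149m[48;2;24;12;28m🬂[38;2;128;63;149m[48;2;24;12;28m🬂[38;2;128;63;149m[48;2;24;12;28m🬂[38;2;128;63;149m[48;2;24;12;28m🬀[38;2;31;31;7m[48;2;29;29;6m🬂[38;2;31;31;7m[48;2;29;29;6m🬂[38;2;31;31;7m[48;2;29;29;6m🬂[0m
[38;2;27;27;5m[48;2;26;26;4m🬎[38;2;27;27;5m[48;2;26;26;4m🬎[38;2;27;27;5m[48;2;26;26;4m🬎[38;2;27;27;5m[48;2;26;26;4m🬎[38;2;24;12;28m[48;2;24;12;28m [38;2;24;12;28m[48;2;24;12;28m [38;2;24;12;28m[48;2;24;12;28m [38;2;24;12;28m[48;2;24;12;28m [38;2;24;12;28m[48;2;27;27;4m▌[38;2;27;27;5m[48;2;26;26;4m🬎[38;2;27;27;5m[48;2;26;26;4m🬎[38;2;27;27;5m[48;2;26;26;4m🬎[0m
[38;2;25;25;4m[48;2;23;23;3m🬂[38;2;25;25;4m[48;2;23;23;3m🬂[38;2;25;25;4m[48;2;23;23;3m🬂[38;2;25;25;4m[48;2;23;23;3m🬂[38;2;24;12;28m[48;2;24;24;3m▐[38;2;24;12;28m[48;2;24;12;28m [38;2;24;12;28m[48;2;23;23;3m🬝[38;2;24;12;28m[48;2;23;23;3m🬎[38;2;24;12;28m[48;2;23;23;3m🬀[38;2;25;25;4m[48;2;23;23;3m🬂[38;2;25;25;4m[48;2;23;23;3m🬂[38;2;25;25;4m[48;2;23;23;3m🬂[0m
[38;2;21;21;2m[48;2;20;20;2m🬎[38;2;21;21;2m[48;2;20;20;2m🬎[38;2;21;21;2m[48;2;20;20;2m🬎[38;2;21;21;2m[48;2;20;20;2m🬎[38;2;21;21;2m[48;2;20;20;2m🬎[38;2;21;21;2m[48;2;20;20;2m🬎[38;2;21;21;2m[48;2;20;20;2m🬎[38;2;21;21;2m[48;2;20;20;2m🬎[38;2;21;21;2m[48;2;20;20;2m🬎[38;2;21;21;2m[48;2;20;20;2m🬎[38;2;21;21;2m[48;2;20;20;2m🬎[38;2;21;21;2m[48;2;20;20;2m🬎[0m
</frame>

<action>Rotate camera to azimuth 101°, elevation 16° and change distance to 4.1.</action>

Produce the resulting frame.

<frame>
[38;2;38;37;10m[48;2;35;35;9m🬂[38;2;38;37;10m[48;2;35;35;9m🬂[38;2;37;36;9m[48;2;24;12;28m🬎[38;2;37;36;9m[48;2;24;12;28m🬎[38;2;37;36;9m[48;2;24;12;28m🬎[38;2;37;36;9m[48;2;24;12;28m🬎[38;2;37;36;9m[48;2;24;12;28m🬎[38;2;37;36;9m[48;2;24;12;28m🬎[38;2;37;36;9m[48;2;24;12;28m🬎[38;2;37;36;9m[48;2;24;12;28m🬎[38;2;36;36;9m[48;2;24;12;28m🬬[38;2;38;37;10m[48;2;35;35;9m🬂[0m
[38;2;33;33;8m[48;2;32;31;7m🬎[38;2;33;33;8m[48;2;32;31;7m🬎[38;2;24;12;28m[48;2;24;12;28m [38;2;24;12;28m[48;2;24;12;28m [38;2;24;12;28m[48;2;24;12;28m [38;2;24;12;28m[48;2;24;12;28m [38;2;24;12;28m[48;2;24;12;28m [38;2;24;12;28m[48;2;24;12;28m [38;2;24;12;28m[48;2;24;12;28m [38;2;24;12;28m[48;2;24;12;28m [38;2;33;33;8m[48;2;32;31;7m🬎[38;2;33;33;8m[48;2;32;31;7m🬎[0m
[38;2;31;31;7m[48;2;29;29;6m🬂[38;2;31;31;7m[48;2;29;29;6m🬂[38;2;24;12;28m[48;2;29;29;6m🬨[38;2;24;12;28m[48;2;24;12;28m [38;2;24;12;28m[48;2;24;12;28m [38;2;24;12;28m[48;2;24;12;28m [38;2;24;12;28m[48;2;24;12;28m [38;2;24;12;28m[48;2;24;12;28m [38;2;24;12;28m[48;2;24;12;28m [38;2;24;12;28m[48;2;24;12;28m [38;2;31;31;7m[48;2;29;29;6m🬂[38;2;31;31;7m[48;2;29;29;6m🬂[0m
[38;2;27;27;5m[48;2;26;26;4m🬎[38;2;27;27;5m[48;2;26;26;4m🬎[38;2;27;27;4m[48;2;24;12;28m▌[38;2;24;12;28m[48;2;24;12;28m [38;2;24;12;28m[48;2;24;12;28m [38;2;24;12;28m[48;2;24;12;28m [38;2;24;12;28m[48;2;24;12;28m [38;2;24;12;28m[48;2;24;12;28m [38;2;24;12;28m[48;2;24;12;28m [38;2;24;12;28m[48;2;27;27;4m▌[38;2;27;27;5m[48;2;26;26;4m🬎[38;2;27;27;5m[48;2;26;26;4m🬎[0m
[38;2;25;25;4m[48;2;23;23;3m🬂[38;2;25;25;4m[48;2;23;23;3m🬂[38;2;24;12;28m[48;2;23;23;3m🬁[38;2;24;12;28m[48;2;24;12;28m [38;2;24;12;28m[48;2;24;12;28m [38;2;24;12;28m[48;2;24;12;28m [38;2;24;12;28m[48;2;24;12;28m [38;2;24;12;28m[48;2;24;12;28m [38;2;24;12;28m[48;2;24;12;28m [38;2;24;12;28m[48;2;24;24;3m▌[38;2;25;25;4m[48;2;23;23;3m🬂[38;2;25;25;4m[48;2;23;23;3m🬂[0m
[38;2;21;21;2m[48;2;20;20;2m🬎[38;2;21;21;2m[48;2;20;20;2m🬎[38;2;21;21;2m[48;2;20;20;2m🬎[38;2;24;12;28m[48;2;20;20;2m🬎[38;2;24;12;28m[48;2;20;20;2m🬎[38;2;24;12;28m[48;2;20;20;2m🬎[38;2;24;12;28m[48;2;24;12;28m [38;2;24;12;28m[48;2;24;12;28m [38;2;24;12;28m[48;2;24;12;28m [38;2;24;12;28m[48;2;20;20;2m🬀[38;2;21;21;2m[48;2;20;20;2m🬎[38;2;21;21;2m[48;2;20;20;2m🬎[0m
</frame>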